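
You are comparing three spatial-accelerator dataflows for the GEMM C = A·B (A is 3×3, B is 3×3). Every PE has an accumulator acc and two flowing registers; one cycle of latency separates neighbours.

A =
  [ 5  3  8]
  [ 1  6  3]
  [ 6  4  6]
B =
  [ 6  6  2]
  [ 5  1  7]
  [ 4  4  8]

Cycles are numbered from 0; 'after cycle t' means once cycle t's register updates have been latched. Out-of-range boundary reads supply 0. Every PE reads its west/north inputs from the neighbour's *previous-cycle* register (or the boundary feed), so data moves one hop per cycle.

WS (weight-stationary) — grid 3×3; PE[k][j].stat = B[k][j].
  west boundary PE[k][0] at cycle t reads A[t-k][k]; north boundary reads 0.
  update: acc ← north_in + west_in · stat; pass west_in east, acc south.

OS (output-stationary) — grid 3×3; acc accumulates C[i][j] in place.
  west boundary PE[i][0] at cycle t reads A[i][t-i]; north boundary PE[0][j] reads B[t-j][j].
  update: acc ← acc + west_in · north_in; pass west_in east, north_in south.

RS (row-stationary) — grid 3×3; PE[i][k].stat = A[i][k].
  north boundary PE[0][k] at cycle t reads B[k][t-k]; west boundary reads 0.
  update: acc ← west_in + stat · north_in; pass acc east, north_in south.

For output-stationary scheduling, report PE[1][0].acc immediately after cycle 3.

PE[1][0].acc = 48

Tracing OS — 3×3 array, target PE[1][0]:
  after 0 — PE[0][0] acc=30, pass-E 5, pass-S 6
  after 0 — PE[1][0] acc=0, pass-E 0, pass-S 0
  after 1 — PE[0][0] acc=45, pass-E 3, pass-S 5
  after 1 — PE[1][0] acc=6, pass-E 1, pass-S 6
  after 2 — PE[0][0] acc=77, pass-E 8, pass-S 4
  after 2 — PE[1][0] acc=36, pass-E 6, pass-S 5
  after 3 — PE[0][0] acc=77, pass-E 0, pass-S 0
  after 3 — PE[1][0] acc=48, pass-E 3, pass-S 4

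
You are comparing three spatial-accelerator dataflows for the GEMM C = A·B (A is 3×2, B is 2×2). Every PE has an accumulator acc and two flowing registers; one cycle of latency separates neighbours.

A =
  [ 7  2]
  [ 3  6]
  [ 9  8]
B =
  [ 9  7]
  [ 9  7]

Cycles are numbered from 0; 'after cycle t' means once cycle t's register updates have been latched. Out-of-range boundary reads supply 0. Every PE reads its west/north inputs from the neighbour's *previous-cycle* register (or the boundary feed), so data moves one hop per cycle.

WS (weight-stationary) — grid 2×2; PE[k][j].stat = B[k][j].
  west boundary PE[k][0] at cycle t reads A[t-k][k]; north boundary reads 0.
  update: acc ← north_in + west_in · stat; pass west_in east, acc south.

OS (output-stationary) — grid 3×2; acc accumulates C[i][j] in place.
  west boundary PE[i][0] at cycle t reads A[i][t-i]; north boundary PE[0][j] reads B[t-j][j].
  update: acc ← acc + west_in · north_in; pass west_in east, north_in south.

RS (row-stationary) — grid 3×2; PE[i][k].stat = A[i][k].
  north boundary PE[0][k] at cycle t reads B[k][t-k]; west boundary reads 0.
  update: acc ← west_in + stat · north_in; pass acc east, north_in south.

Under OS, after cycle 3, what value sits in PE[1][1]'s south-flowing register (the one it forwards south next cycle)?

OS (3×2). Following PE[1][1] plus its west/north inputs:
  after 0 — PE[0][1] acc=0, pass-E 0, pass-S 0
  after 0 — PE[1][0] acc=0, pass-E 0, pass-S 0
  after 0 — PE[1][1] acc=0, pass-E 0, pass-S 0
  after 1 — PE[0][1] acc=49, pass-E 7, pass-S 7
  after 1 — PE[1][0] acc=27, pass-E 3, pass-S 9
  after 1 — PE[1][1] acc=0, pass-E 0, pass-S 0
  after 2 — PE[0][1] acc=63, pass-E 2, pass-S 7
  after 2 — PE[1][0] acc=81, pass-E 6, pass-S 9
  after 2 — PE[1][1] acc=21, pass-E 3, pass-S 7
  after 3 — PE[0][1] acc=63, pass-E 0, pass-S 0
  after 3 — PE[1][0] acc=81, pass-E 0, pass-S 0
  after 3 — PE[1][1] acc=63, pass-E 6, pass-S 7

register = 7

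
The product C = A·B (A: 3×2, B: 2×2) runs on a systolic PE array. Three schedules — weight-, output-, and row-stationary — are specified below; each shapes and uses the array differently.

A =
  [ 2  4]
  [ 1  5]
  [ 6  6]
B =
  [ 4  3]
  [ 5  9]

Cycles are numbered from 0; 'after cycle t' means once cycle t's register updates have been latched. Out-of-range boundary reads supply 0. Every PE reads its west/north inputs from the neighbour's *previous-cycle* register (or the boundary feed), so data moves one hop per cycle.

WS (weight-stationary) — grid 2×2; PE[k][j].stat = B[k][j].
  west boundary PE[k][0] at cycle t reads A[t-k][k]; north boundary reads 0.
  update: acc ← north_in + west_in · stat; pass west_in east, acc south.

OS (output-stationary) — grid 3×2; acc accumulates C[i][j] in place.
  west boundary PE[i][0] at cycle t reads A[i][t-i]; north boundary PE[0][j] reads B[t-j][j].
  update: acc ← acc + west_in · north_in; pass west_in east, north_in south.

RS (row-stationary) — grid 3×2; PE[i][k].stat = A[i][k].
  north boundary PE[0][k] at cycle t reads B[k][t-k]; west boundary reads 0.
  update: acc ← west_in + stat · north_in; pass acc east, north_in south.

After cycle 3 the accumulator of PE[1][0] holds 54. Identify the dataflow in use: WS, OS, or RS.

— WS: 2×2; PE[1][0] trace:
  0: (1,0).acc=0  regs=<0,0>
  1: (1,0).acc=28  regs=<4,28>
  2: (1,0).acc=29  regs=<5,29>
  3: (1,0).acc=54  regs=<6,54>
— OS: 3×2; PE[1][0] trace:
  0: (1,0).acc=0  regs=<0,0>
  1: (1,0).acc=4  regs=<1,4>
  2: (1,0).acc=29  regs=<5,5>
  3: (1,0).acc=29  regs=<0,0>
— RS: 3×2; PE[1][0] trace:
  0: (1,0).acc=0  regs=<0,0>
  1: (1,0).acc=4  regs=<4,4>
  2: (1,0).acc=3  regs=<3,3>
  3: (1,0).acc=0  regs=<0,0>

dataflow = WS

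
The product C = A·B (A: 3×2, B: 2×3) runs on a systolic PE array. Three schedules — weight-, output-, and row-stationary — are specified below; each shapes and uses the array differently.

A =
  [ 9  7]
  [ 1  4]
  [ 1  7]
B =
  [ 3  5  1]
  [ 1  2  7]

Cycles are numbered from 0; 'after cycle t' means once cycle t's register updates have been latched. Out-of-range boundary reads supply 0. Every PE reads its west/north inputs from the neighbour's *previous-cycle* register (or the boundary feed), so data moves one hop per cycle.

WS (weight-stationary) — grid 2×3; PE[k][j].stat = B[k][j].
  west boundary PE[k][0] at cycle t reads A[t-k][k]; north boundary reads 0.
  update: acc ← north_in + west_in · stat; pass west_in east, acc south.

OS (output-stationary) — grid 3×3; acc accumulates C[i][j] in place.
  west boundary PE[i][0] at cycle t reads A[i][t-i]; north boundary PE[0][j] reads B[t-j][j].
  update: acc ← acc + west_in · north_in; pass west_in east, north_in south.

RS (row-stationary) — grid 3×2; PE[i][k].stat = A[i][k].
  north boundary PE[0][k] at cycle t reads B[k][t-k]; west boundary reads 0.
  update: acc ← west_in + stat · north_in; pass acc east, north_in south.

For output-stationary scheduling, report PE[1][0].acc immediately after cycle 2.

PE[1][0].acc = 7

Tracing OS — 3×3 array, target PE[1][0]:
  cycle 0: PE[0][0] → acc 27, east 9, south 3
  cycle 0: PE[1][0] → acc 0, east 0, south 0
  cycle 1: PE[0][0] → acc 34, east 7, south 1
  cycle 1: PE[1][0] → acc 3, east 1, south 3
  cycle 2: PE[0][0] → acc 34, east 0, south 0
  cycle 2: PE[1][0] → acc 7, east 4, south 1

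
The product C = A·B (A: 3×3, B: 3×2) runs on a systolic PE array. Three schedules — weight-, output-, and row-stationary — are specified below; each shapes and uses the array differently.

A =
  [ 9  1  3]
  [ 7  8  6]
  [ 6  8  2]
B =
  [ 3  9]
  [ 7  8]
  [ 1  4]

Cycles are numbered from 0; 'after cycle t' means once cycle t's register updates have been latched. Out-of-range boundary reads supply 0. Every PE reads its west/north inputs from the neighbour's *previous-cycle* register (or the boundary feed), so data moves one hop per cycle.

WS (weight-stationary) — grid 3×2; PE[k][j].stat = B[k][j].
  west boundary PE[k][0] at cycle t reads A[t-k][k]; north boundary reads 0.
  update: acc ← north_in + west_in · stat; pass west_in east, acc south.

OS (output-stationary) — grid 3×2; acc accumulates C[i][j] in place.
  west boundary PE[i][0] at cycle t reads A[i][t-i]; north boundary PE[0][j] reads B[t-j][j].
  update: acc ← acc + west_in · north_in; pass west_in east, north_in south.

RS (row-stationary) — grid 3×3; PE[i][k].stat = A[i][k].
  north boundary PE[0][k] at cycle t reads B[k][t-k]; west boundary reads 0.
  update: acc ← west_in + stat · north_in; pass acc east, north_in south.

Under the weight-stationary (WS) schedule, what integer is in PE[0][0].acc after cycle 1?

WS 3×2: PE[0][0] cycle-by-cycle (with neighbour feeds):
  0: (0,0).acc=27  regs=<9,27>
  1: (0,0).acc=21  regs=<7,21>

PE[0][0].acc = 21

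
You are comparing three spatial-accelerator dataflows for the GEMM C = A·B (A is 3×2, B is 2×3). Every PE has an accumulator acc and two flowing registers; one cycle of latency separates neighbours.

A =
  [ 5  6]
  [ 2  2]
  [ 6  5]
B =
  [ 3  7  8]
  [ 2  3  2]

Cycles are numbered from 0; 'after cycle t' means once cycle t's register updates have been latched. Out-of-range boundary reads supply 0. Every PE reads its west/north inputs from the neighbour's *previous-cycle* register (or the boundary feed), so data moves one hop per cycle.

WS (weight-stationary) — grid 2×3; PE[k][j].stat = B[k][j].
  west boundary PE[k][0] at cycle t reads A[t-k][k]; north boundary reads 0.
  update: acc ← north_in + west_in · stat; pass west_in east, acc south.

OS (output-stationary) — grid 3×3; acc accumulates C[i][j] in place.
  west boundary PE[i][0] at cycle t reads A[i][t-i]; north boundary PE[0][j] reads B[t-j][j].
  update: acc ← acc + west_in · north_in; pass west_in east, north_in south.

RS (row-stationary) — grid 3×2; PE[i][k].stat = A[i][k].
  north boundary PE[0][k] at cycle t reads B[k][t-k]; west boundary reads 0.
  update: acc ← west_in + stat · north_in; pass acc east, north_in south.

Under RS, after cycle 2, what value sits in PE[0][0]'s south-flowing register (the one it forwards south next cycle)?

Tracing RS — 3×2 array, target PE[0][0]:
  cycle 0: PE[0][0] → acc 15, east 15, south 3
  cycle 1: PE[0][0] → acc 35, east 35, south 7
  cycle 2: PE[0][0] → acc 40, east 40, south 8

register = 8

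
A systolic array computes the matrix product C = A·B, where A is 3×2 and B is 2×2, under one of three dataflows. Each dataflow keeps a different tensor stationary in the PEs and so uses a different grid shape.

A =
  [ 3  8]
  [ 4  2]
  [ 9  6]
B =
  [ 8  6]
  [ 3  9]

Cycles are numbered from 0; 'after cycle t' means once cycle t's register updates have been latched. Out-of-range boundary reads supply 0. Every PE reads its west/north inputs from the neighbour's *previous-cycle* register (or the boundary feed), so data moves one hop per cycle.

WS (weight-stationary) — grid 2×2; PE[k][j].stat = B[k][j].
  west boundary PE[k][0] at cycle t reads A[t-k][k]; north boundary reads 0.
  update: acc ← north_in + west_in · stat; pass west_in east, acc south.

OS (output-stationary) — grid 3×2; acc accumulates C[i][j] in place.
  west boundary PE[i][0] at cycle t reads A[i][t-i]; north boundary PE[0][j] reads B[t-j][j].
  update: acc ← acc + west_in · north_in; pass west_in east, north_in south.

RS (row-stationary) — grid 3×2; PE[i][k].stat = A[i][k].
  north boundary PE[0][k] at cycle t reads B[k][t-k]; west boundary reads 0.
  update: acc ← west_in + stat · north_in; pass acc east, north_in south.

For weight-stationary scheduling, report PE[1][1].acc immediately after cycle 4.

WS (2×2). Following PE[1][1] plus its west/north inputs:
  c0 r0c1: 0 / 0 / 0
  c0 r1c0: 0 / 0 / 0
  c0 r1c1: 0 / 0 / 0
  c1 r0c1: 18 / 3 / 18
  c1 r1c0: 48 / 8 / 48
  c1 r1c1: 0 / 0 / 0
  c2 r0c1: 24 / 4 / 24
  c2 r1c0: 38 / 2 / 38
  c2 r1c1: 90 / 8 / 90
  c3 r0c1: 54 / 9 / 54
  c3 r1c0: 90 / 6 / 90
  c3 r1c1: 42 / 2 / 42
  c4 r0c1: 0 / 0 / 0
  c4 r1c0: 0 / 0 / 0
  c4 r1c1: 108 / 6 / 108

PE[1][1].acc = 108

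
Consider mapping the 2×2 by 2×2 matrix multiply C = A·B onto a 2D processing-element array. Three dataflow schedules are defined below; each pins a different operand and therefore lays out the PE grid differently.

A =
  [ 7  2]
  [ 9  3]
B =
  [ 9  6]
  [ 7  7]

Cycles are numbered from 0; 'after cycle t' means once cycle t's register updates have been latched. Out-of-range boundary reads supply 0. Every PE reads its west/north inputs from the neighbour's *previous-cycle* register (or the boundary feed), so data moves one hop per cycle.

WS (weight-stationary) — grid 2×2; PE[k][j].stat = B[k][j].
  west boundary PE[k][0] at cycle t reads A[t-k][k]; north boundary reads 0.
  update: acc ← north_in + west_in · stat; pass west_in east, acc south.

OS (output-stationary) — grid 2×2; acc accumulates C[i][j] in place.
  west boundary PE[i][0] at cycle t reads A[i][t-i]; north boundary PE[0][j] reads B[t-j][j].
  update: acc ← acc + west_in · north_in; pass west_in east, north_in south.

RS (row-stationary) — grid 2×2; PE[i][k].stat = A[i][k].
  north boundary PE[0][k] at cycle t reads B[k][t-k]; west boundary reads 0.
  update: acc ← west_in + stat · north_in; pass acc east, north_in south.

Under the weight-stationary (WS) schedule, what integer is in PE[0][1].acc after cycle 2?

PE[0][1].acc = 54

WS 2×2: PE[0][1] cycle-by-cycle (with neighbour feeds):
  [0] (0,0) acc=63 (h:7 v:63)
  [0] (0,1) acc=0 (h:0 v:0)
  [1] (0,0) acc=81 (h:9 v:81)
  [1] (0,1) acc=42 (h:7 v:42)
  [2] (0,0) acc=0 (h:0 v:0)
  [2] (0,1) acc=54 (h:9 v:54)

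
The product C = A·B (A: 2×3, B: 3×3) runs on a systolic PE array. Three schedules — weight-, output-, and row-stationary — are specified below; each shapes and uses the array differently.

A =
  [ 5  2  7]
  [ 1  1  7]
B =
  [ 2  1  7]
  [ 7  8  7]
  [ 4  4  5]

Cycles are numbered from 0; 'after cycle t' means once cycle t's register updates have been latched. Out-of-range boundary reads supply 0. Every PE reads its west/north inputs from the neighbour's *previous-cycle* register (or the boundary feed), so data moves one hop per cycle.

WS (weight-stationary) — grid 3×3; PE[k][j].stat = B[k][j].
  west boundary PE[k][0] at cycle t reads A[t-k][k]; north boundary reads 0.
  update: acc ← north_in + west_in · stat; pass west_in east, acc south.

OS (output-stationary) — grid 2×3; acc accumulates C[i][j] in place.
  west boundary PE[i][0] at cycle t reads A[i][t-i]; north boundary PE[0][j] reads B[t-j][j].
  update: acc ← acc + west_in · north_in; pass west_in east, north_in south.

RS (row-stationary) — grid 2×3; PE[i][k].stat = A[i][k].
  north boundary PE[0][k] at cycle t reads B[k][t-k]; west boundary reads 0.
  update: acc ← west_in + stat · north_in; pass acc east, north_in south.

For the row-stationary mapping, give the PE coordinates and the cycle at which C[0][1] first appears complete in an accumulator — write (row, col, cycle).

(row, col, cycle) = (0, 2, 3)

Under RS, C[0][1] lands at PE[0][2]:
  [0] (0,2) acc=0 (h:0 v:0)
  [1] (0,2) acc=0 (h:0 v:0)
  [2] (0,2) acc=52 (h:52 v:4)
  [3] (0,2) acc=49 (h:49 v:4)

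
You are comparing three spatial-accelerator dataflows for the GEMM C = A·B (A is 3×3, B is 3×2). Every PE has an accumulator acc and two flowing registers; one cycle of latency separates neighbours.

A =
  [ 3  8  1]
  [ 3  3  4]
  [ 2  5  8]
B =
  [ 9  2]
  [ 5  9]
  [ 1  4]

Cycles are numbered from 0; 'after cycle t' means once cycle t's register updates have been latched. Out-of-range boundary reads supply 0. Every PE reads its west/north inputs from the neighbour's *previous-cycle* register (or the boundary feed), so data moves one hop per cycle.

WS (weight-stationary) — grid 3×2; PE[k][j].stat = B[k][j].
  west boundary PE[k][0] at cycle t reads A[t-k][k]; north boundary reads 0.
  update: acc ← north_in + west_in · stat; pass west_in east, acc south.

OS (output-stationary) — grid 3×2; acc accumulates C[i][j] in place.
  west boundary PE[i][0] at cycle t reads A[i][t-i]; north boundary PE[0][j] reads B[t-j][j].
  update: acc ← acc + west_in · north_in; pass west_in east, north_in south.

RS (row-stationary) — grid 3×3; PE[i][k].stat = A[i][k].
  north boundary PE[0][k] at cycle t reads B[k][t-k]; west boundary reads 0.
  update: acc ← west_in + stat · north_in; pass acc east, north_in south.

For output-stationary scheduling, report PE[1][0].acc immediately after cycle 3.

PE[1][0].acc = 46

OS (3×2). Following PE[1][0] plus its west/north inputs:
  @0  [0,0]  acc 27  |  →3  ↓9
  @0  [1,0]  acc 0  |  →0  ↓0
  @1  [0,0]  acc 67  |  →8  ↓5
  @1  [1,0]  acc 27  |  →3  ↓9
  @2  [0,0]  acc 68  |  →1  ↓1
  @2  [1,0]  acc 42  |  →3  ↓5
  @3  [0,0]  acc 68  |  →0  ↓0
  @3  [1,0]  acc 46  |  →4  ↓1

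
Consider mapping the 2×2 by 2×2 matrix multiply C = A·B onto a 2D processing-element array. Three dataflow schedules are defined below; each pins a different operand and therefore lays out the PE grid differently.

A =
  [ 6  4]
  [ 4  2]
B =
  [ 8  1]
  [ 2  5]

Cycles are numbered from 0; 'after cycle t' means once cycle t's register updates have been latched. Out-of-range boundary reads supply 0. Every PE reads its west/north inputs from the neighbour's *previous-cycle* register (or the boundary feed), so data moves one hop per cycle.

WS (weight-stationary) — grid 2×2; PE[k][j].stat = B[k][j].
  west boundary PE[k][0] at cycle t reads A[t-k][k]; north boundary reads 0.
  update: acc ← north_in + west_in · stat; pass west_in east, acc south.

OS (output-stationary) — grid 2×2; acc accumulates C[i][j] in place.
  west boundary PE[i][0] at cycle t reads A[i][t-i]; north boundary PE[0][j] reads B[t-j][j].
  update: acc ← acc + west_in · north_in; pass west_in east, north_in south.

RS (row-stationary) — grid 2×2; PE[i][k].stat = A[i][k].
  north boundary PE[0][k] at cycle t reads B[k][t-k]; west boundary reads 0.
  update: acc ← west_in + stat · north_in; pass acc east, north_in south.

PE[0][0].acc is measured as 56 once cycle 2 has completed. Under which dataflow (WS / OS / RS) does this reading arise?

dataflow = OS

— WS: 2×2; PE[0][0] trace:
  [0] (0,0) acc=48 (h:6 v:48)
  [1] (0,0) acc=32 (h:4 v:32)
  [2] (0,0) acc=0 (h:0 v:0)
— OS: 2×2; PE[0][0] trace:
  [0] (0,0) acc=48 (h:6 v:8)
  [1] (0,0) acc=56 (h:4 v:2)
  [2] (0,0) acc=56 (h:0 v:0)
— RS: 2×2; PE[0][0] trace:
  [0] (0,0) acc=48 (h:48 v:8)
  [1] (0,0) acc=6 (h:6 v:1)
  [2] (0,0) acc=0 (h:0 v:0)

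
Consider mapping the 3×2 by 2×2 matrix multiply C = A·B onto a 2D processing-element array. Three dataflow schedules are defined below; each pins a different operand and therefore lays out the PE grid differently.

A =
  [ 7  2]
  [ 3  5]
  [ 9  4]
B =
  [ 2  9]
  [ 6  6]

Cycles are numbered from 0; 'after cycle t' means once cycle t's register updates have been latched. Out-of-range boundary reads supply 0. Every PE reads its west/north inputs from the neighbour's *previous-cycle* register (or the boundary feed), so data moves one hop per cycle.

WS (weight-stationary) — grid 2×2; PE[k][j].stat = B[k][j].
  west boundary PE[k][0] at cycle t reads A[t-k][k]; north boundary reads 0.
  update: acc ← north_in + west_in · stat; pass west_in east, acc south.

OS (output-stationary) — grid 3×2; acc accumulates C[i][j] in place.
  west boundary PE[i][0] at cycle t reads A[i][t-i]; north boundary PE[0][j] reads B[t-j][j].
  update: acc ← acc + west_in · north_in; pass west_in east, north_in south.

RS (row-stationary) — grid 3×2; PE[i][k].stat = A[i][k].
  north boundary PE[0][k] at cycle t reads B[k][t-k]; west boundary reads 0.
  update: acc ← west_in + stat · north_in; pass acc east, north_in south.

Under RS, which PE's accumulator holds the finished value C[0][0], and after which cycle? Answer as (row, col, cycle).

Under RS, C[0][0] lands at PE[0][1]:
  c0 r0c1: 0 / 0 / 0
  c1 r0c1: 26 / 26 / 6

(row, col, cycle) = (0, 1, 1)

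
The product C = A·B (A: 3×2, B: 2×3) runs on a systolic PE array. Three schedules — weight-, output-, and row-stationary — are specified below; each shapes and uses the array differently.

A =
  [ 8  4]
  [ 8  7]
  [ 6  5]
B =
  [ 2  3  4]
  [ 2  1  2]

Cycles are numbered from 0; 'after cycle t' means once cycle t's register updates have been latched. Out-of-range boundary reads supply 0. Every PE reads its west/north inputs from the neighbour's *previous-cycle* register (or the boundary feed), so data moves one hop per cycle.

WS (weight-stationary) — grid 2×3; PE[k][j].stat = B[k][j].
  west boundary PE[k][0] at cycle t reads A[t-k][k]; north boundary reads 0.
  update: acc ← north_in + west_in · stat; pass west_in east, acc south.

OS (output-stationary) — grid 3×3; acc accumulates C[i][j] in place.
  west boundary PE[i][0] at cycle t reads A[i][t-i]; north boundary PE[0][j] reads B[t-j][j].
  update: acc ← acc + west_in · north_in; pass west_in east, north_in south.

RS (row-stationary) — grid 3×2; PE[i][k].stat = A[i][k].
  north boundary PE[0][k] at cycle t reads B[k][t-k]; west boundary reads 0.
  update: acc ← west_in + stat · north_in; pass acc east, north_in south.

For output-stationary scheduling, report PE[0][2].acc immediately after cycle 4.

PE[0][2].acc = 40

OS (3×3). Following PE[0][2] plus its west/north inputs:
  step 0 · PE0,1: acc=0; fwd→0 fwd↓0
  step 0 · PE0,2: acc=0; fwd→0 fwd↓0
  step 1 · PE0,1: acc=24; fwd→8 fwd↓3
  step 1 · PE0,2: acc=0; fwd→0 fwd↓0
  step 2 · PE0,1: acc=28; fwd→4 fwd↓1
  step 2 · PE0,2: acc=32; fwd→8 fwd↓4
  step 3 · PE0,1: acc=28; fwd→0 fwd↓0
  step 3 · PE0,2: acc=40; fwd→4 fwd↓2
  step 4 · PE0,1: acc=28; fwd→0 fwd↓0
  step 4 · PE0,2: acc=40; fwd→0 fwd↓0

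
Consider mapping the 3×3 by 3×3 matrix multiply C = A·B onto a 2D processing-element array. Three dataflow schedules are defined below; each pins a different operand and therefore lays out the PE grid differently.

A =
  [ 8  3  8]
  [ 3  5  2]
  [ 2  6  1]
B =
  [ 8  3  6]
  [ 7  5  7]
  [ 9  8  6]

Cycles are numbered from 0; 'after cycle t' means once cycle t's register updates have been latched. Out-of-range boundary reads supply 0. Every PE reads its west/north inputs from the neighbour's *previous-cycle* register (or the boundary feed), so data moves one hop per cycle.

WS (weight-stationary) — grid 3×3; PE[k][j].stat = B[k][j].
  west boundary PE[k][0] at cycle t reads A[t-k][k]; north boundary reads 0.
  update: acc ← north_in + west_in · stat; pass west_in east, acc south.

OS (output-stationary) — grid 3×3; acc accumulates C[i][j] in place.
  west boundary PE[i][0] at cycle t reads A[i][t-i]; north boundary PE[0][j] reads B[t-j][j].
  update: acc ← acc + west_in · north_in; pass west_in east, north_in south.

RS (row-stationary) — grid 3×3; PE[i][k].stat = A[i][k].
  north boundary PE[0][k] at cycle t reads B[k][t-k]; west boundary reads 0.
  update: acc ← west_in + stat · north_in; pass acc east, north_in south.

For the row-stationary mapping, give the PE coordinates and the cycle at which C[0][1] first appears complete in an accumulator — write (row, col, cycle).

(row, col, cycle) = (0, 2, 3)

RS: C[0][1] accumulates in PE[0][2]:
  cycle 0: PE[0][2] → acc 0, east 0, south 0
  cycle 1: PE[0][2] → acc 0, east 0, south 0
  cycle 2: PE[0][2] → acc 157, east 157, south 9
  cycle 3: PE[0][2] → acc 103, east 103, south 8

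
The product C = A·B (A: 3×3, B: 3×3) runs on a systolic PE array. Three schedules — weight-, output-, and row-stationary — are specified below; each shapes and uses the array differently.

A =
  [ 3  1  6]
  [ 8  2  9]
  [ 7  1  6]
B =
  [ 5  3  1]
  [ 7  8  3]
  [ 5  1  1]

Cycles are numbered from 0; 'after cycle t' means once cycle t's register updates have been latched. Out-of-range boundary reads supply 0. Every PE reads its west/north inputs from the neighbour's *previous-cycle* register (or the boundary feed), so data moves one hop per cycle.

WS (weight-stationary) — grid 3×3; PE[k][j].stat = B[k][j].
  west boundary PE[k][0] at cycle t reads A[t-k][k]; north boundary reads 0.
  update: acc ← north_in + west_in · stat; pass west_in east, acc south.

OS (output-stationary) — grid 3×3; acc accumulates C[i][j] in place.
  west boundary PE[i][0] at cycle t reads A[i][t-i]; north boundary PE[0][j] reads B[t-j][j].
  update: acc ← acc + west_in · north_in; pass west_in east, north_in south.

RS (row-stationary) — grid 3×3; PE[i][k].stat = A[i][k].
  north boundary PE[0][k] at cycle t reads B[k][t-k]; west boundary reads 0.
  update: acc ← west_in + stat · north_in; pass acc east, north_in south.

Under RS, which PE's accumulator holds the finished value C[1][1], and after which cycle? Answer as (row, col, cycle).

(row, col, cycle) = (1, 2, 4)

RS: C[1][1] accumulates in PE[1][2]:
  [0] (1,2) acc=0 (h:0 v:0)
  [1] (1,2) acc=0 (h:0 v:0)
  [2] (1,2) acc=0 (h:0 v:0)
  [3] (1,2) acc=99 (h:99 v:5)
  [4] (1,2) acc=49 (h:49 v:1)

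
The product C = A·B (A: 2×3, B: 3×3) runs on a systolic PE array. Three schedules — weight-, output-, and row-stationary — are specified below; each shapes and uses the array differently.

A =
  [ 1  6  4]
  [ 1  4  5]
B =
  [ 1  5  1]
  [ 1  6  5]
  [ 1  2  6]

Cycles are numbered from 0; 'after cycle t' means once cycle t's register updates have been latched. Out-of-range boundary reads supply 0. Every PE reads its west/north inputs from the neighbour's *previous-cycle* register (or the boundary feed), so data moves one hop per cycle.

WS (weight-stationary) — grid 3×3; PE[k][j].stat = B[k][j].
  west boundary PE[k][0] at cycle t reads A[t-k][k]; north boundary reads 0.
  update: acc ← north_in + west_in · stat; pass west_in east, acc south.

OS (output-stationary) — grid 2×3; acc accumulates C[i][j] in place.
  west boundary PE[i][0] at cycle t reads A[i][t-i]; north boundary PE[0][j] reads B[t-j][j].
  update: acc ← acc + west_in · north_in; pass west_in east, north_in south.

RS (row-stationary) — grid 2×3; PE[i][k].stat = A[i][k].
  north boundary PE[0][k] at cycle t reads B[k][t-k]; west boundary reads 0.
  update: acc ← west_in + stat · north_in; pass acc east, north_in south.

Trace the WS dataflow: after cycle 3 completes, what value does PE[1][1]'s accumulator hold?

WS 3×3: PE[1][1] cycle-by-cycle (with neighbour feeds):
  t=0 PE[0][1]: acc=0 h=0 v=0
  t=0 PE[1][0]: acc=0 h=0 v=0
  t=0 PE[1][1]: acc=0 h=0 v=0
  t=1 PE[0][1]: acc=5 h=1 v=5
  t=1 PE[1][0]: acc=7 h=6 v=7
  t=1 PE[1][1]: acc=0 h=0 v=0
  t=2 PE[0][1]: acc=5 h=1 v=5
  t=2 PE[1][0]: acc=5 h=4 v=5
  t=2 PE[1][1]: acc=41 h=6 v=41
  t=3 PE[0][1]: acc=0 h=0 v=0
  t=3 PE[1][0]: acc=0 h=0 v=0
  t=3 PE[1][1]: acc=29 h=4 v=29

PE[1][1].acc = 29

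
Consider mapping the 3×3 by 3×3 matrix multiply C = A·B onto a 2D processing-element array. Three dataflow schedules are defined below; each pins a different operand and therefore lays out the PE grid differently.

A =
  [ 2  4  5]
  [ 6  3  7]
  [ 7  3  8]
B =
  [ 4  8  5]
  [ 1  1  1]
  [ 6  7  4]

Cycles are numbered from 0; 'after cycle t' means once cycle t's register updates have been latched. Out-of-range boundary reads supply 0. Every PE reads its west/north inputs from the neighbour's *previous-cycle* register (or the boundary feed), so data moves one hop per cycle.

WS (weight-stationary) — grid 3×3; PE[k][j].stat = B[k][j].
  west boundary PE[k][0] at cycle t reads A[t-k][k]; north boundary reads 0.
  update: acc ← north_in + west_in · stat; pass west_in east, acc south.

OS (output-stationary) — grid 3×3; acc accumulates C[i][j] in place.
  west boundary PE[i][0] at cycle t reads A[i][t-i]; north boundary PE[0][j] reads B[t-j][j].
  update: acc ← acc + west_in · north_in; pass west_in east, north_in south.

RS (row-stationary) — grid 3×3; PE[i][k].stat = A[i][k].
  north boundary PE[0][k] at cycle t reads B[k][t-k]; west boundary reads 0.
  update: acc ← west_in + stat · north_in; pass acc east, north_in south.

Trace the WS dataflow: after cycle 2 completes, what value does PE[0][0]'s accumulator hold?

PE[0][0].acc = 28

WS on a 3×3 grid — tracing PE[0][0] and its feeders:
  after 0 — PE[0][0] acc=8, pass-E 2, pass-S 8
  after 1 — PE[0][0] acc=24, pass-E 6, pass-S 24
  after 2 — PE[0][0] acc=28, pass-E 7, pass-S 28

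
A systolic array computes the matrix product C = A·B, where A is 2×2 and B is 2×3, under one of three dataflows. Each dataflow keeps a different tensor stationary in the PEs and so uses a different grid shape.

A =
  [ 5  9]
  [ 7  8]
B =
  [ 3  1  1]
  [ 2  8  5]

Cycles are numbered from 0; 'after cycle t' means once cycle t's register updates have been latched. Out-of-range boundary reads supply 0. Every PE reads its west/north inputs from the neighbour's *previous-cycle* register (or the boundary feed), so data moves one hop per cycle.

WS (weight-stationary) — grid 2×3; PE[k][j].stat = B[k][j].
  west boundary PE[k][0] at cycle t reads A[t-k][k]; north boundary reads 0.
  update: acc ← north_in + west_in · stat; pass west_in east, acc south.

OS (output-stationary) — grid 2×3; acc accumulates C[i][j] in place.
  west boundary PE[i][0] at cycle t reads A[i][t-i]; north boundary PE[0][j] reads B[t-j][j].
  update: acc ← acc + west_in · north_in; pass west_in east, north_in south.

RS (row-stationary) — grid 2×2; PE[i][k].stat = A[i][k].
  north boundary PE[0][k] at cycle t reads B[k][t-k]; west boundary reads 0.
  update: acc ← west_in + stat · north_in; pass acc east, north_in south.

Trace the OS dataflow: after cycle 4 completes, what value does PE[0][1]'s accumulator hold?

PE[0][1].acc = 77

OS on a 2×3 grid — tracing PE[0][1] and its feeders:
  c0 r0c0: 15 / 5 / 3
  c0 r0c1: 0 / 0 / 0
  c1 r0c0: 33 / 9 / 2
  c1 r0c1: 5 / 5 / 1
  c2 r0c0: 33 / 0 / 0
  c2 r0c1: 77 / 9 / 8
  c3 r0c0: 33 / 0 / 0
  c3 r0c1: 77 / 0 / 0
  c4 r0c0: 33 / 0 / 0
  c4 r0c1: 77 / 0 / 0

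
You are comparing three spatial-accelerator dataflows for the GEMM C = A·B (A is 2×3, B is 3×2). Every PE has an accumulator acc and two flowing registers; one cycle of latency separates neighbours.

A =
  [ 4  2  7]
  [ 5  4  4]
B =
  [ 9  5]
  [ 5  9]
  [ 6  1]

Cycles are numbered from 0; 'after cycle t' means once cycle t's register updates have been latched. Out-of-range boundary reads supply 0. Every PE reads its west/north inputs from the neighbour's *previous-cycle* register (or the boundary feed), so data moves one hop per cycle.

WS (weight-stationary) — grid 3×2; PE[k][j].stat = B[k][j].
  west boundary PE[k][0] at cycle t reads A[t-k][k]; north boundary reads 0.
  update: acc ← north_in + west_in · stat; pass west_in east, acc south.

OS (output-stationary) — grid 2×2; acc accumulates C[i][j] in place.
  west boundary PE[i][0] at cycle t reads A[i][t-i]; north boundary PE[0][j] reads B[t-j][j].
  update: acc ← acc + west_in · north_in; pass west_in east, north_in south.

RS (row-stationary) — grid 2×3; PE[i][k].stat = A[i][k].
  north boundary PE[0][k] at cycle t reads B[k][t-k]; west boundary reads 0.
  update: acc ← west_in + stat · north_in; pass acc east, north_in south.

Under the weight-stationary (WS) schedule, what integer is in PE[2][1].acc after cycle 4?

WS 3×2: PE[2][1] cycle-by-cycle (with neighbour feeds):
  @0  [1,1]  acc 0  |  →0  ↓0
  @0  [2,0]  acc 0  |  →0  ↓0
  @0  [2,1]  acc 0  |  →0  ↓0
  @1  [1,1]  acc 0  |  →0  ↓0
  @1  [2,0]  acc 0  |  →0  ↓0
  @1  [2,1]  acc 0  |  →0  ↓0
  @2  [1,1]  acc 38  |  →2  ↓38
  @2  [2,0]  acc 88  |  →7  ↓88
  @2  [2,1]  acc 0  |  →0  ↓0
  @3  [1,1]  acc 61  |  →4  ↓61
  @3  [2,0]  acc 89  |  →4  ↓89
  @3  [2,1]  acc 45  |  →7  ↓45
  @4  [1,1]  acc 0  |  →0  ↓0
  @4  [2,0]  acc 0  |  →0  ↓0
  @4  [2,1]  acc 65  |  →4  ↓65

PE[2][1].acc = 65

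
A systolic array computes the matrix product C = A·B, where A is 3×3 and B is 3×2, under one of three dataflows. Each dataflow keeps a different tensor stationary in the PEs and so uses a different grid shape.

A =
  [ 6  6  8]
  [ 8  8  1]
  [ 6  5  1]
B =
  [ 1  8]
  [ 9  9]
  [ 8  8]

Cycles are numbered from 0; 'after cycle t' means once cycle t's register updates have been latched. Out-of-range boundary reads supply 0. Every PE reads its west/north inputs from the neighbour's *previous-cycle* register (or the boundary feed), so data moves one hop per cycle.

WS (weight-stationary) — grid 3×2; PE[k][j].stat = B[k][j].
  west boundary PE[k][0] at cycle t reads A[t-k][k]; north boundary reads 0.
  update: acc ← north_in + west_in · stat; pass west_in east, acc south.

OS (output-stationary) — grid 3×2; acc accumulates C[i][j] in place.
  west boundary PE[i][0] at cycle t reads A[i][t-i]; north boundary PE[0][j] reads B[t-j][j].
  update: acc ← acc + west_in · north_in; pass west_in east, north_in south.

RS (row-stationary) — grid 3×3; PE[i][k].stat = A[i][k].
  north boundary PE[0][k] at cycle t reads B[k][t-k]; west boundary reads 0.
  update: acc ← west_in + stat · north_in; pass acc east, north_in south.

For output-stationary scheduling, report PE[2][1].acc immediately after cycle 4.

PE[2][1].acc = 93

OS 3×2: PE[2][1] cycle-by-cycle (with neighbour feeds):
  0: (1,1).acc=0  regs=<0,0>
  0: (2,0).acc=0  regs=<0,0>
  0: (2,1).acc=0  regs=<0,0>
  1: (1,1).acc=0  regs=<0,0>
  1: (2,0).acc=0  regs=<0,0>
  1: (2,1).acc=0  regs=<0,0>
  2: (1,1).acc=64  regs=<8,8>
  2: (2,0).acc=6  regs=<6,1>
  2: (2,1).acc=0  regs=<0,0>
  3: (1,1).acc=136  regs=<8,9>
  3: (2,0).acc=51  regs=<5,9>
  3: (2,1).acc=48  regs=<6,8>
  4: (1,1).acc=144  regs=<1,8>
  4: (2,0).acc=59  regs=<1,8>
  4: (2,1).acc=93  regs=<5,9>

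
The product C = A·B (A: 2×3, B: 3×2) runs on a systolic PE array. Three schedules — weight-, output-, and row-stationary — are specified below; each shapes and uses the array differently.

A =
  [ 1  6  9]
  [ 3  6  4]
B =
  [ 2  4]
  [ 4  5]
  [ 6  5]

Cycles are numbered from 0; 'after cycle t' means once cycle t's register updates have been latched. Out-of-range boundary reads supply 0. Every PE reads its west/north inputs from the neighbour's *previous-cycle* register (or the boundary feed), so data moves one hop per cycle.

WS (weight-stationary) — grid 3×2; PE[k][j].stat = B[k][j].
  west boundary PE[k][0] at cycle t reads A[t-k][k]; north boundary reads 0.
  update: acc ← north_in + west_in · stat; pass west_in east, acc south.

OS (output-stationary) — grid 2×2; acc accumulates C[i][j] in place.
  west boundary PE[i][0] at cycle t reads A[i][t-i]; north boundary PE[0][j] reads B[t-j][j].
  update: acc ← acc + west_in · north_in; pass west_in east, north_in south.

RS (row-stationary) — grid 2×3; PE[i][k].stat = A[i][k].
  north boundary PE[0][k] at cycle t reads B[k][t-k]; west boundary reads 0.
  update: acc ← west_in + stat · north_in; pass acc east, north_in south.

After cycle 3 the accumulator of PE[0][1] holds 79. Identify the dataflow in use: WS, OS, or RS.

dataflow = OS

Under WS (3×2), PE[0][1]:
  @0  [0,1]  acc 0  |  →0  ↓0
  @1  [0,1]  acc 4  |  →1  ↓4
  @2  [0,1]  acc 12  |  →3  ↓12
  @3  [0,1]  acc 0  |  →0  ↓0
Under OS (2×2), PE[0][1]:
  @0  [0,1]  acc 0  |  →0  ↓0
  @1  [0,1]  acc 4  |  →1  ↓4
  @2  [0,1]  acc 34  |  →6  ↓5
  @3  [0,1]  acc 79  |  →9  ↓5
Under RS (2×3), PE[0][1]:
  @0  [0,1]  acc 0  |  →0  ↓0
  @1  [0,1]  acc 26  |  →26  ↓4
  @2  [0,1]  acc 34  |  →34  ↓5
  @3  [0,1]  acc 0  |  →0  ↓0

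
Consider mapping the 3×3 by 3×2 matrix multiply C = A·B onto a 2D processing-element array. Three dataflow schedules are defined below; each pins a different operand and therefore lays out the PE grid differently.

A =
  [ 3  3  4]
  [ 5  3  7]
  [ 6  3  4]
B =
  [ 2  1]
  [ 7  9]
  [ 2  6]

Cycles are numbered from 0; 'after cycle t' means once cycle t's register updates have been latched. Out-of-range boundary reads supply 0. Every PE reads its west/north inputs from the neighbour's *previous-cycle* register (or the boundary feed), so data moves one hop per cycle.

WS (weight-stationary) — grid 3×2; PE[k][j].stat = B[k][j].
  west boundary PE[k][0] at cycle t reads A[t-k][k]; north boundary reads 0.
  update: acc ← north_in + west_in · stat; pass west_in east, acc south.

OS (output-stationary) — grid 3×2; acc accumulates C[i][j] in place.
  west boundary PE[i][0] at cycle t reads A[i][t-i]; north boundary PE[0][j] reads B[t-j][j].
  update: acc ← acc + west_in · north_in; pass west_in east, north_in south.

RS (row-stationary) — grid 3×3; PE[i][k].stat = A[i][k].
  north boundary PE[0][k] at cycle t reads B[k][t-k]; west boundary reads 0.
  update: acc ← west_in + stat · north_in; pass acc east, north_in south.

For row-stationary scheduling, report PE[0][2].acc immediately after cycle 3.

Tracing RS — 3×3 array, target PE[0][2]:
  cycle 0: PE[0][1] → acc 0, east 0, south 0
  cycle 0: PE[0][2] → acc 0, east 0, south 0
  cycle 1: PE[0][1] → acc 27, east 27, south 7
  cycle 1: PE[0][2] → acc 0, east 0, south 0
  cycle 2: PE[0][1] → acc 30, east 30, south 9
  cycle 2: PE[0][2] → acc 35, east 35, south 2
  cycle 3: PE[0][1] → acc 0, east 0, south 0
  cycle 3: PE[0][2] → acc 54, east 54, south 6

PE[0][2].acc = 54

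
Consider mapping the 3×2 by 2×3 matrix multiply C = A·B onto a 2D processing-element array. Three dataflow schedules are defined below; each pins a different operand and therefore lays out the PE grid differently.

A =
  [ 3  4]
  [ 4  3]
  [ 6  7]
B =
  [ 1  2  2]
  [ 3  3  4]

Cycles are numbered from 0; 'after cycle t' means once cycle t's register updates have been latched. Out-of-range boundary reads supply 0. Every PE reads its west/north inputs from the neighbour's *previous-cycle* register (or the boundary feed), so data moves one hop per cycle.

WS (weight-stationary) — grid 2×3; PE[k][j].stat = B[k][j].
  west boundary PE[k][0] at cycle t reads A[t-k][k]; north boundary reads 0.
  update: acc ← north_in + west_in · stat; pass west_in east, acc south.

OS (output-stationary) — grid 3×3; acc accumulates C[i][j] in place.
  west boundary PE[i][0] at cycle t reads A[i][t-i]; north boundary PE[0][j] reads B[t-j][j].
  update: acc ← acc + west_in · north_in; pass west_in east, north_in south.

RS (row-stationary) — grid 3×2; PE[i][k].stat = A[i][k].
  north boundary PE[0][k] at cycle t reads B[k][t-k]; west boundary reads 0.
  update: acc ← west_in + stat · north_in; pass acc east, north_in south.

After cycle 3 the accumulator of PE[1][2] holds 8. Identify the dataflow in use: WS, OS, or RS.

dataflow = OS

— WS: 2×3; PE[1][2] trace:
  cycle 0: PE[1][2] → acc 0, east 0, south 0
  cycle 1: PE[1][2] → acc 0, east 0, south 0
  cycle 2: PE[1][2] → acc 0, east 0, south 0
  cycle 3: PE[1][2] → acc 22, east 4, south 22
— OS: 3×3; PE[1][2] trace:
  cycle 0: PE[1][2] → acc 0, east 0, south 0
  cycle 1: PE[1][2] → acc 0, east 0, south 0
  cycle 2: PE[1][2] → acc 0, east 0, south 0
  cycle 3: PE[1][2] → acc 8, east 4, south 2
RS: PE[1][2] is outside its 3×2 grid.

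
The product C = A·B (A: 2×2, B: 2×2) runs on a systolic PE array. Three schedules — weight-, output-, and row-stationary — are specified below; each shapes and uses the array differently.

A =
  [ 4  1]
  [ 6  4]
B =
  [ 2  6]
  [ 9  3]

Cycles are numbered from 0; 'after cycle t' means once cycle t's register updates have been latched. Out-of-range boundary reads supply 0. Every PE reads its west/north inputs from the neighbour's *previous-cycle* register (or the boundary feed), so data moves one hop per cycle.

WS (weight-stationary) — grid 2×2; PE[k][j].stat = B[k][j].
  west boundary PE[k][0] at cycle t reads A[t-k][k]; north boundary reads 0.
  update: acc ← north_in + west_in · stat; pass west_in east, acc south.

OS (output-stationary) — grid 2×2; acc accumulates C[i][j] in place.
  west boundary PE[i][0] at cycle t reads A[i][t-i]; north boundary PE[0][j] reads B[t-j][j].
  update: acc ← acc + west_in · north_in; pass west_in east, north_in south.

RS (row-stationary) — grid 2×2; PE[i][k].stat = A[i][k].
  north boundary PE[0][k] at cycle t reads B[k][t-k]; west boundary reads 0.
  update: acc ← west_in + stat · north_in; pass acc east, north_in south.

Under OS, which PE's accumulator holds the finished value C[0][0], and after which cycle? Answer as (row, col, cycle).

(row, col, cycle) = (0, 0, 1)

OS: C[0][0] accumulates in PE[0][0]:
  [0] (0,0) acc=8 (h:4 v:2)
  [1] (0,0) acc=17 (h:1 v:9)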